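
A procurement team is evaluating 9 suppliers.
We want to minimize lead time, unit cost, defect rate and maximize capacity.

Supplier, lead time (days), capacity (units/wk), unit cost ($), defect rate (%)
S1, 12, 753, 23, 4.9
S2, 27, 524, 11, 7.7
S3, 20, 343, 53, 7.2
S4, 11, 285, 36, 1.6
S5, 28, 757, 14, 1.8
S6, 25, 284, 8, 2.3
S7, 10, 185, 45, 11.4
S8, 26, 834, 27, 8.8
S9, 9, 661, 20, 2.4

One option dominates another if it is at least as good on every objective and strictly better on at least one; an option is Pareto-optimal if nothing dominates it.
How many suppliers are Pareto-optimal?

7

S1: not dominated.
S2: not dominated.
S3: dominated by S1 (lead time 12≤20, capacity 753≥343, unit cost 23≤53, defect rate 4.9≤7.2).
S4: not dominated (best defect rate).
S5: not dominated.
S6: not dominated (best unit cost).
S7: dominated by S9 (lead time 9≤10, capacity 661≥185, unit cost 20≤45, defect rate 2.4≤11.4).
S8: not dominated (best capacity).
S9: not dominated (best lead time).
Pareto-optimal: S1, S2, S4, S5, S6, S8, S9 → 7.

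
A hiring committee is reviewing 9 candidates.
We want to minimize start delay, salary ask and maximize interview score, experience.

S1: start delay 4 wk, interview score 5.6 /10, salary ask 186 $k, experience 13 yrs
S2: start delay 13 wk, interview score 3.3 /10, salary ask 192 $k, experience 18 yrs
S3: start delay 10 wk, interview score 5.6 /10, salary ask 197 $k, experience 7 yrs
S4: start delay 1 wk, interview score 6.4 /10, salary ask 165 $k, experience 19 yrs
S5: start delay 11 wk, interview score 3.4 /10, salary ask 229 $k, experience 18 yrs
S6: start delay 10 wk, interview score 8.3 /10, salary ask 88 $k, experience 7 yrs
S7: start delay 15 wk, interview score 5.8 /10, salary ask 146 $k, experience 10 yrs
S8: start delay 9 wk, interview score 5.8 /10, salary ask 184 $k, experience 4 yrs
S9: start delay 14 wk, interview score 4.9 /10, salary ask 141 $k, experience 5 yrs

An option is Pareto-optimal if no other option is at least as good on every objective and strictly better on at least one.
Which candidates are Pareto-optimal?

S1: dominated by S4 (start delay 1≤4, interview score 6.4≥5.6, salary ask 165≤186, experience 19≥13).
S2: dominated by S4 (start delay 1≤13, interview score 6.4≥3.3, salary ask 165≤192, experience 19≥18).
S3: dominated by S1 (start delay 4≤10, interview score 5.6≥5.6, salary ask 186≤197, experience 13≥7).
S4: not dominated (best start delay).
S5: dominated by S4 (start delay 1≤11, interview score 6.4≥3.4, salary ask 165≤229, experience 19≥18).
S6: not dominated (best interview score).
S7: not dominated.
S8: dominated by S4 (start delay 1≤9, interview score 6.4≥5.8, salary ask 165≤184, experience 19≥4).
S9: dominated by S6 (start delay 10≤14, interview score 8.3≥4.9, salary ask 88≤141, experience 7≥5).

S4, S6, S7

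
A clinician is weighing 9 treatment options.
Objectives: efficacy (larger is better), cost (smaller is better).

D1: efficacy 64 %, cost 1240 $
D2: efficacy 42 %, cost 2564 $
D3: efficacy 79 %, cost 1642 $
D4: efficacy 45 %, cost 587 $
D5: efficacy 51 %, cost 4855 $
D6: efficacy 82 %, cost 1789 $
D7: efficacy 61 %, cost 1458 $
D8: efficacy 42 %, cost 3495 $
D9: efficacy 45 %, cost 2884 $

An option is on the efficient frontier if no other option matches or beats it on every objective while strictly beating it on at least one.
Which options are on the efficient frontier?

D1: not dominated.
D2: dominated by D1 (efficacy 64≥42, cost 1240≤2564).
D3: not dominated.
D4: not dominated (best cost).
D5: dominated by D1 (efficacy 64≥51, cost 1240≤4855).
D6: not dominated (best efficacy).
D7: dominated by D1 (efficacy 64≥61, cost 1240≤1458).
D8: dominated by D1 (efficacy 64≥42, cost 1240≤3495).
D9: dominated by D1 (efficacy 64≥45, cost 1240≤2884).

D1, D3, D4, D6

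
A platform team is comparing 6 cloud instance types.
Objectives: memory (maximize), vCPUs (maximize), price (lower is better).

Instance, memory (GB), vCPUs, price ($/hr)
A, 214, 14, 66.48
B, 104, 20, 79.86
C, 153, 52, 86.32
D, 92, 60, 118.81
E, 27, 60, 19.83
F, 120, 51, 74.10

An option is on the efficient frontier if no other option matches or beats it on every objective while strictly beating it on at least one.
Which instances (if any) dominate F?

A: worse on vCPUs (14 vs 51).
B: worse on memory (104 vs 120).
C: worse on price (86.32 vs 74.10).
D: worse on memory (92 vs 120).
E: worse on memory (27 vs 120).
No option dominates F.

none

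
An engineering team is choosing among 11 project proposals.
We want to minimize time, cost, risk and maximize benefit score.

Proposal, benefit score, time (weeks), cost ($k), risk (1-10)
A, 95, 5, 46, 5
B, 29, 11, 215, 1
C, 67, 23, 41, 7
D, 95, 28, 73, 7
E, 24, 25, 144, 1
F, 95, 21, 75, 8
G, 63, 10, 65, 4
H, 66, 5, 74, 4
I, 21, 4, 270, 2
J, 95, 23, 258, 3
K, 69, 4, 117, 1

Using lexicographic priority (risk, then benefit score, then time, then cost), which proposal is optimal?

K

First minimize risk: best is 1, kept {B, E, K}.
Then maximize benefit score: best is 69, kept {K}.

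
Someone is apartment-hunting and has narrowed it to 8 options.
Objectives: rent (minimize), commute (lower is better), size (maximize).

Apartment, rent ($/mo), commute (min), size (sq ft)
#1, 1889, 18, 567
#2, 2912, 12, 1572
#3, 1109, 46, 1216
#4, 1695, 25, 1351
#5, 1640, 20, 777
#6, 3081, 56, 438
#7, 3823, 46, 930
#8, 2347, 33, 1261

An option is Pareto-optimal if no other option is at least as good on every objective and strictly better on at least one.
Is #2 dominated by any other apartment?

#1: worse on commute (18 vs 12).
#3: worse on commute (46 vs 12).
#4: worse on commute (25 vs 12).
#5: worse on commute (20 vs 12).
#6: worse on rent (3081 vs 2912).
#7: worse on rent (3823 vs 2912).
#8: worse on commute (33 vs 12).
No option is at least as good as #2 on every objective and strictly better on one.

No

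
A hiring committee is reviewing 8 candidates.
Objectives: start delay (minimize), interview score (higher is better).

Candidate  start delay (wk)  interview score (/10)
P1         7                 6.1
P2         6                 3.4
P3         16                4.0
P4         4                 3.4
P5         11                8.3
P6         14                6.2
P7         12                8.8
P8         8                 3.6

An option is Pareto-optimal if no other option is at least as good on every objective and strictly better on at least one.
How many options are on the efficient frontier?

4

P1: not dominated.
P2: dominated by P4 (start delay 4≤6, interview score 3.4≥3.4).
P3: dominated by P1 (start delay 7≤16, interview score 6.1≥4.0).
P4: not dominated (best start delay).
P5: not dominated.
P6: dominated by P5 (start delay 11≤14, interview score 8.3≥6.2).
P7: not dominated (best interview score).
P8: dominated by P1 (start delay 7≤8, interview score 6.1≥3.6).
Pareto-optimal: P1, P4, P5, P7 → 4.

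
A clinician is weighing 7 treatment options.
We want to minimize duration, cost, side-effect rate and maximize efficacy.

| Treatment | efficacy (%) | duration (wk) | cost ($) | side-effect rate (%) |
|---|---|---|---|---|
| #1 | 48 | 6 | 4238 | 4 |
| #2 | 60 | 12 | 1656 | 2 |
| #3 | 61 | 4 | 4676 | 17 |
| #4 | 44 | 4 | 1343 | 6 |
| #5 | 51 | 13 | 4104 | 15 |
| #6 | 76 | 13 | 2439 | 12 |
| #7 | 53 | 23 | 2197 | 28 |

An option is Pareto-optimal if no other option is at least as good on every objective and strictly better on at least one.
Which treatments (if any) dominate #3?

#1: worse on efficacy (48 vs 61).
#2: worse on efficacy (60 vs 61).
#4: worse on efficacy (44 vs 61).
#5: worse on efficacy (51 vs 61).
#6: worse on duration (13 vs 4).
#7: worse on efficacy (53 vs 61).
No option dominates #3.

none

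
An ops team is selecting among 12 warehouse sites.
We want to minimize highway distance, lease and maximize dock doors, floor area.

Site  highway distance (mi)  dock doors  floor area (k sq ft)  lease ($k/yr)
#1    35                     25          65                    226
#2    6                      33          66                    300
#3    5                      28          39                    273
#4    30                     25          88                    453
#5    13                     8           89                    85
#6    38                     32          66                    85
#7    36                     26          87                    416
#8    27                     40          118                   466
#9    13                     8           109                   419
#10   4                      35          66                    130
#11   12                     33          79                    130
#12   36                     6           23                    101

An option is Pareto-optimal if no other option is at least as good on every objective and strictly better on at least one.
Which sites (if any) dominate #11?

#1: worse on highway distance (35 vs 12).
#2: worse on floor area (66 vs 79).
#3: worse on dock doors (28 vs 33).
#4: worse on highway distance (30 vs 12).
#5: worse on highway distance (13 vs 12).
#6: worse on highway distance (38 vs 12).
#7: worse on highway distance (36 vs 12).
#8: worse on highway distance (27 vs 12).
#9: worse on highway distance (13 vs 12).
#10: worse on floor area (66 vs 79).
#12: worse on highway distance (36 vs 12).
No option dominates #11.

none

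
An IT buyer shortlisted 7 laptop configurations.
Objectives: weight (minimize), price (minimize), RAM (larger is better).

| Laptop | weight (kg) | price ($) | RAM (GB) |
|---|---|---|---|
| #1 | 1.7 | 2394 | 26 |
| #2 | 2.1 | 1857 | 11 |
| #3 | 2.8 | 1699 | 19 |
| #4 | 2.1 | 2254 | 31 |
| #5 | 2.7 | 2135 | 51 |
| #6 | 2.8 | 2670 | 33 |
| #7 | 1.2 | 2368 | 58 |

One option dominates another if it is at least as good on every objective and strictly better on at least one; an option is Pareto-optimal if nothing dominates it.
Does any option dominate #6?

#5 vs #6: weight 2.7≤2.8, price 2135≤2670, RAM 51≥33 — #5 is at least as good on every objective and strictly better on at least one, so #5 dominates #6.

Yes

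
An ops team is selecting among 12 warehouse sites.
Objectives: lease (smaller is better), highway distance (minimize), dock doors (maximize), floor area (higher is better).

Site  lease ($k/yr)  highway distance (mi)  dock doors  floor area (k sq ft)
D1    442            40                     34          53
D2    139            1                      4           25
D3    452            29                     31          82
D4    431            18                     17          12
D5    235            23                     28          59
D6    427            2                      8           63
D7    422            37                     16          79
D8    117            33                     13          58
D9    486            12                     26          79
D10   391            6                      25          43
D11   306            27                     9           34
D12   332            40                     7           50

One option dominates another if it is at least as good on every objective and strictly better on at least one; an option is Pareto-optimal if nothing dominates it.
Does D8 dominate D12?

D8 vs D12: lease 117≤332, highway distance 33≤40, dock doors 13≥7, floor area 58≥50 — D8 is at least as good on every objective with at least one strict improvement.

Yes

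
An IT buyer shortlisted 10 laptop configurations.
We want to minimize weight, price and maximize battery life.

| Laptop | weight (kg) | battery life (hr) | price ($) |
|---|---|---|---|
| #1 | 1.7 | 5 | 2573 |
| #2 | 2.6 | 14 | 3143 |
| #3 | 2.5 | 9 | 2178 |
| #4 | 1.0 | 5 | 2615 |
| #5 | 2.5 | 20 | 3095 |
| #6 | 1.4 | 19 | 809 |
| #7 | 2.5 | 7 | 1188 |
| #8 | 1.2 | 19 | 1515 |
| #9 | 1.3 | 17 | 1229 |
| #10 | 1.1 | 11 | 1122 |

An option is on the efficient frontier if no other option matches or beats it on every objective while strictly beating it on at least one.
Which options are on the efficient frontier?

#1: dominated by #6 (weight 1.4≤1.7, battery life 19≥5, price 809≤2573).
#2: dominated by #5 (weight 2.5≤2.6, battery life 20≥14, price 3095≤3143).
#3: dominated by #6 (weight 1.4≤2.5, battery life 19≥9, price 809≤2178).
#4: not dominated (best weight).
#5: not dominated (best battery life).
#6: not dominated (best price).
#7: dominated by #6 (weight 1.4≤2.5, battery life 19≥7, price 809≤1188).
#8: not dominated.
#9: not dominated.
#10: not dominated.

#4, #5, #6, #8, #9, #10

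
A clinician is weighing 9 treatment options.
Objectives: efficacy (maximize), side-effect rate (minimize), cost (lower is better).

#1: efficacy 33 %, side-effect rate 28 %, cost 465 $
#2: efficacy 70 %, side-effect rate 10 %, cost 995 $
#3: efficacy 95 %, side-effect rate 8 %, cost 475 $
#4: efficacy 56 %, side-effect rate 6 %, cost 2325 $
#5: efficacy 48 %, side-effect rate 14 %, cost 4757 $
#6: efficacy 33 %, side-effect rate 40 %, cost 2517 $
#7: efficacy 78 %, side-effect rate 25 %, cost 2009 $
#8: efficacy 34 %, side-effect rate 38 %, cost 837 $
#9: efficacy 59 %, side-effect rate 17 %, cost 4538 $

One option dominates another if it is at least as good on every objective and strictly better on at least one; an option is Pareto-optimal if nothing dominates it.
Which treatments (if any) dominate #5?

#2, #3, #4

#2: efficacy 70≥48, side-effect rate 10≤14, cost 995≤4757 — dominates #5.
#3: efficacy 95≥48, side-effect rate 8≤14, cost 475≤4757 — dominates #5.
#4: efficacy 56≥48, side-effect rate 6≤14, cost 2325≤4757 — dominates #5.
Others (#1, #6, #7, #8, #9) are each worse than #5 on at least one objective.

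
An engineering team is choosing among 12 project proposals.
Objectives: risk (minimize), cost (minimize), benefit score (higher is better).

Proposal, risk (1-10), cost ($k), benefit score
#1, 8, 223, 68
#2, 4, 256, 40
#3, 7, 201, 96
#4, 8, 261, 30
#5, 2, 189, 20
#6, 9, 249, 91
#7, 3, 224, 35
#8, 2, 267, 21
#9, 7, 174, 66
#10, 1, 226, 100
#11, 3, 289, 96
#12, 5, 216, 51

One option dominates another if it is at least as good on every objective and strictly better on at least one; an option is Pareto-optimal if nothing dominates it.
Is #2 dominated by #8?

No

#8 vs #2: #8 is worse on cost (267 vs 256), so it does not dominate #2.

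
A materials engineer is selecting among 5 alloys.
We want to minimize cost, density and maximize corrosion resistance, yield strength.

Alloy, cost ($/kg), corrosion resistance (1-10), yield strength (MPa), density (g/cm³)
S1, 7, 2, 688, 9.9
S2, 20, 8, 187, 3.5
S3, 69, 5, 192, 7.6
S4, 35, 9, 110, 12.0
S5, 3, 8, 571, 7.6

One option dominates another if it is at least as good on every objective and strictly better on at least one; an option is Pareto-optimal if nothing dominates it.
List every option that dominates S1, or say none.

S2: worse on cost (20 vs 7).
S3: worse on cost (69 vs 7).
S4: worse on cost (35 vs 7).
S5: worse on yield strength (571 vs 688).
No option dominates S1.

none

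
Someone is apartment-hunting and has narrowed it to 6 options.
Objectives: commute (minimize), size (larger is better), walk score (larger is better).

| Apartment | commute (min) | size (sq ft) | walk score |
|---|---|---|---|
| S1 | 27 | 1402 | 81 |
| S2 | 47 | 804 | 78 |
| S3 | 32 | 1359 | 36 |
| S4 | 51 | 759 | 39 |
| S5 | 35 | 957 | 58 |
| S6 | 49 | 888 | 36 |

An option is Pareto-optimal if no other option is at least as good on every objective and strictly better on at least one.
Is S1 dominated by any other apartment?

No

S2: worse on commute (47 vs 27).
S3: worse on commute (32 vs 27).
S4: worse on commute (51 vs 27).
S5: worse on commute (35 vs 27).
S6: worse on commute (49 vs 27).
No option is at least as good as S1 on every objective and strictly better on one.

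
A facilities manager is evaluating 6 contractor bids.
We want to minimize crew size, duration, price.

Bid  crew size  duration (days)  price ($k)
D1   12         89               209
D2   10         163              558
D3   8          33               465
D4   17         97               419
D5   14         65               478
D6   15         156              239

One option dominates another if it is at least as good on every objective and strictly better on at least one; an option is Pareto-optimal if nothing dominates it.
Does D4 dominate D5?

No

D4 vs D5: D4 is worse on crew size (17 vs 14), so it does not dominate D5.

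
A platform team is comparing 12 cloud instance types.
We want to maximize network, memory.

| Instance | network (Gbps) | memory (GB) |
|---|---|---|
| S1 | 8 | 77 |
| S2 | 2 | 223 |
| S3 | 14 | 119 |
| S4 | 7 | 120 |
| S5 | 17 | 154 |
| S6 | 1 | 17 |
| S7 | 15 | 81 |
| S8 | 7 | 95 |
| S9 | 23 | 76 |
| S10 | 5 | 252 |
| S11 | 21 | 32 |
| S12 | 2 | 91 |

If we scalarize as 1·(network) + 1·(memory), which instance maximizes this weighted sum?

S1: 1·8 + 1·77 = 85
S2: 1·2 + 1·223 = 225
S3: 1·14 + 1·119 = 133
S4: 1·7 + 1·120 = 127
S5: 1·17 + 1·154 = 171
S6: 1·1 + 1·17 = 18
S7: 1·15 + 1·81 = 96
S8: 1·7 + 1·95 = 102
S9: 1·23 + 1·76 = 99
S10: 1·5 + 1·252 = 257
S11: 1·21 + 1·32 = 53
S12: 1·2 + 1·91 = 93
Highest: S10 at 257.

S10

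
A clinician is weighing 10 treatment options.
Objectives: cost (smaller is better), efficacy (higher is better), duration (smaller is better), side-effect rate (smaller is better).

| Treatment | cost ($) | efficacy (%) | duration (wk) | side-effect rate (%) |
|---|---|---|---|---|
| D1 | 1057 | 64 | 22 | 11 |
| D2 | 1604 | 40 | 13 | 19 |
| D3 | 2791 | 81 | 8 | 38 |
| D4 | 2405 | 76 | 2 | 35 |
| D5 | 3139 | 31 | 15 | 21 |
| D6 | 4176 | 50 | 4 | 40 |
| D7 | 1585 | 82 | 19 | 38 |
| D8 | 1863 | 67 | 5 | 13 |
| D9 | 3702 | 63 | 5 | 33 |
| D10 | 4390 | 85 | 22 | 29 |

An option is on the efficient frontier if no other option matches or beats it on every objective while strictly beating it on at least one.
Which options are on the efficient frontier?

D1, D2, D3, D4, D7, D8, D10

D1: not dominated (best cost).
D2: not dominated.
D3: not dominated.
D4: not dominated (best duration).
D5: dominated by D2 (cost 1604≤3139, efficacy 40≥31, duration 13≤15, side-effect rate 19≤21).
D6: dominated by D4 (cost 2405≤4176, efficacy 76≥50, duration 2≤4, side-effect rate 35≤40).
D7: not dominated.
D8: not dominated.
D9: dominated by D8 (cost 1863≤3702, efficacy 67≥63, duration 5≤5, side-effect rate 13≤33).
D10: not dominated (best efficacy).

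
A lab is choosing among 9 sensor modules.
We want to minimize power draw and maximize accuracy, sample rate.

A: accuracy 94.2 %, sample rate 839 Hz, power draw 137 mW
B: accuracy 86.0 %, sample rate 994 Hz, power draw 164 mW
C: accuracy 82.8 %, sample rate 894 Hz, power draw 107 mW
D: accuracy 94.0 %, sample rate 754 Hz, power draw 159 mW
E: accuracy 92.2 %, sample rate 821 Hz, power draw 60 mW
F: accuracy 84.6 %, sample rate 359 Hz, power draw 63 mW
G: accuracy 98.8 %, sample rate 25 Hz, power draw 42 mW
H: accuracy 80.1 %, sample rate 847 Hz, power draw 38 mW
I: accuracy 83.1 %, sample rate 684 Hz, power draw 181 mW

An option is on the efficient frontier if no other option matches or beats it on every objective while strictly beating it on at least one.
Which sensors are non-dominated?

A: not dominated.
B: not dominated (best sample rate).
C: not dominated.
D: dominated by A (accuracy 94.2≥94.0, sample rate 839≥754, power draw 137≤159).
E: not dominated.
F: dominated by E (accuracy 92.2≥84.6, sample rate 821≥359, power draw 60≤63).
G: not dominated (best accuracy).
H: not dominated (best power draw).
I: dominated by A (accuracy 94.2≥83.1, sample rate 839≥684, power draw 137≤181).

A, B, C, E, G, H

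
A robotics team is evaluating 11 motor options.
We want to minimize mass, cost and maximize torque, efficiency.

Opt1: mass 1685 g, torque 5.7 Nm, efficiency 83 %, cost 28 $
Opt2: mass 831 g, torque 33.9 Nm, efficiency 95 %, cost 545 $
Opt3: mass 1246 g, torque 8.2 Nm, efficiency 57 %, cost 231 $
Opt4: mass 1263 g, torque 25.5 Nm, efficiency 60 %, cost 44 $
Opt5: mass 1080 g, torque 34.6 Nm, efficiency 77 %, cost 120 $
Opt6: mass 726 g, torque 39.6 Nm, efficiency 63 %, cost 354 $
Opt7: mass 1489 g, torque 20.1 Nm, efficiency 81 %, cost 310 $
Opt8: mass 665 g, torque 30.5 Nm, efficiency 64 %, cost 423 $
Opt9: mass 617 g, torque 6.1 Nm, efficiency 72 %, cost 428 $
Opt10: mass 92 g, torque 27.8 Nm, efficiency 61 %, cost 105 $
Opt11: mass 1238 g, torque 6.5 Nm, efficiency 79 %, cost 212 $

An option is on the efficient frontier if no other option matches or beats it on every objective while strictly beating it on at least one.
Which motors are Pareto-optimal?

Opt1, Opt2, Opt4, Opt5, Opt6, Opt7, Opt8, Opt9, Opt10, Opt11

Opt1: not dominated (best cost).
Opt2: not dominated (best efficiency).
Opt3: dominated by Opt5 (mass 1080≤1246, torque 34.6≥8.2, efficiency 77≥57, cost 120≤231).
Opt4: not dominated.
Opt5: not dominated.
Opt6: not dominated (best torque).
Opt7: not dominated.
Opt8: not dominated.
Opt9: not dominated.
Opt10: not dominated (best mass).
Opt11: not dominated.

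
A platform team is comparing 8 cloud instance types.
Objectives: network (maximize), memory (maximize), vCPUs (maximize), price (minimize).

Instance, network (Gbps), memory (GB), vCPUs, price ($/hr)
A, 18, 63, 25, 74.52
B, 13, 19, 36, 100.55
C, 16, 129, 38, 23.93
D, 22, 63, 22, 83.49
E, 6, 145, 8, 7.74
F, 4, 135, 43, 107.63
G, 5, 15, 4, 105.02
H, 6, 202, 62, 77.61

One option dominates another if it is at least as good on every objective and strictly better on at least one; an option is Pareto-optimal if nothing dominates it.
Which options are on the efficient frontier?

A, C, D, E, H

A: not dominated.
B: dominated by C (network 16≥13, memory 129≥19, vCPUs 38≥36, price 23.93≤100.55).
C: not dominated.
D: not dominated (best network).
E: not dominated (best price).
F: dominated by H (network 6≥4, memory 202≥135, vCPUs 62≥43, price 77.61≤107.63).
G: dominated by A (network 18≥5, memory 63≥15, vCPUs 25≥4, price 74.52≤105.02).
H: not dominated (best memory).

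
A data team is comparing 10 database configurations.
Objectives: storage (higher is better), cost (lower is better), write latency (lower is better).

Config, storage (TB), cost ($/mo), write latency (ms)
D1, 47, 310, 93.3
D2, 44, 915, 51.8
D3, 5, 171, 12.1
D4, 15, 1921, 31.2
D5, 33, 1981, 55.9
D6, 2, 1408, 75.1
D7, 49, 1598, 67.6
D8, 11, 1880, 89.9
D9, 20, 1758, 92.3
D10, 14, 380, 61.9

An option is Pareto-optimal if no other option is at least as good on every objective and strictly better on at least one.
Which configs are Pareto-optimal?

D1: not dominated.
D2: not dominated.
D3: not dominated (best cost).
D4: not dominated.
D5: dominated by D2 (storage 44≥33, cost 915≤1981, write latency 51.8≤55.9).
D6: dominated by D2 (storage 44≥2, cost 915≤1408, write latency 51.8≤75.1).
D7: not dominated (best storage).
D8: dominated by D2 (storage 44≥11, cost 915≤1880, write latency 51.8≤89.9).
D9: dominated by D2 (storage 44≥20, cost 915≤1758, write latency 51.8≤92.3).
D10: not dominated.

D1, D2, D3, D4, D7, D10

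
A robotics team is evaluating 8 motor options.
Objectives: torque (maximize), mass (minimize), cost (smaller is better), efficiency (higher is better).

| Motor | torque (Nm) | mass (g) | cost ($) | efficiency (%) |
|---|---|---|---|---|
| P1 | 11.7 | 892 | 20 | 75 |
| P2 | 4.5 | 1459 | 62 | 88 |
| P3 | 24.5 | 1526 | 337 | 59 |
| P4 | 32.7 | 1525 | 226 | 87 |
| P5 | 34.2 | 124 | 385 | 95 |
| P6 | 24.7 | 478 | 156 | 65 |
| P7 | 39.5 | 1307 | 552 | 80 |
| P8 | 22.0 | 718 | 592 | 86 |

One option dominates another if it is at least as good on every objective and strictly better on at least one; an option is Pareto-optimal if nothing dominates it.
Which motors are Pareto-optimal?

P1: not dominated (best cost).
P2: not dominated.
P3: dominated by P4 (torque 32.7≥24.5, mass 1525≤1526, cost 226≤337, efficiency 87≥59).
P4: not dominated.
P5: not dominated (best mass).
P6: not dominated.
P7: not dominated (best torque).
P8: dominated by P5 (torque 34.2≥22.0, mass 124≤718, cost 385≤592, efficiency 95≥86).

P1, P2, P4, P5, P6, P7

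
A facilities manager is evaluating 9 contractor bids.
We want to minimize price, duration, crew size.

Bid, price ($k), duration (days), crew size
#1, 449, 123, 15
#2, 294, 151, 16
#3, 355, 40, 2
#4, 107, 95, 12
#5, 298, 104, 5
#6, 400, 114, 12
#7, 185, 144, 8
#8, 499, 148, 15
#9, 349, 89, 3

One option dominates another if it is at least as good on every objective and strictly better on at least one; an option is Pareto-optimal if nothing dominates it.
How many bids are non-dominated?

#1: dominated by #3 (price 355≤449, duration 40≤123, crew size 2≤15).
#2: dominated by #4 (price 107≤294, duration 95≤151, crew size 12≤16).
#3: not dominated (best duration).
#4: not dominated (best price).
#5: not dominated.
#6: dominated by #3 (price 355≤400, duration 40≤114, crew size 2≤12).
#7: not dominated.
#8: dominated by #1 (price 449≤499, duration 123≤148, crew size 15≤15).
#9: not dominated.
Pareto-optimal: #3, #4, #5, #7, #9 → 5.

5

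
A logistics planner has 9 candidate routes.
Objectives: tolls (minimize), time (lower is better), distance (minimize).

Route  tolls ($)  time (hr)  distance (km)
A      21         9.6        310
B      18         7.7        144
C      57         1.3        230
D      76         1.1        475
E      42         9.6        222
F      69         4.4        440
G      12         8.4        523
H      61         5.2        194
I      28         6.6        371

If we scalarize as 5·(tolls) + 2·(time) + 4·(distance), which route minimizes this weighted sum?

B

A: 5·21 + 2·9.6 + 4·310 = 1364.2
B: 5·18 + 2·7.7 + 4·144 = 681.4
C: 5·57 + 2·1.3 + 4·230 = 1207.6
D: 5·76 + 2·1.1 + 4·475 = 2282.2
E: 5·42 + 2·9.6 + 4·222 = 1117.2
F: 5·69 + 2·4.4 + 4·440 = 2113.8
G: 5·12 + 2·8.4 + 4·523 = 2168.8
H: 5·61 + 2·5.2 + 4·194 = 1091.4
I: 5·28 + 2·6.6 + 4·371 = 1637.2
Lowest: B at 681.4.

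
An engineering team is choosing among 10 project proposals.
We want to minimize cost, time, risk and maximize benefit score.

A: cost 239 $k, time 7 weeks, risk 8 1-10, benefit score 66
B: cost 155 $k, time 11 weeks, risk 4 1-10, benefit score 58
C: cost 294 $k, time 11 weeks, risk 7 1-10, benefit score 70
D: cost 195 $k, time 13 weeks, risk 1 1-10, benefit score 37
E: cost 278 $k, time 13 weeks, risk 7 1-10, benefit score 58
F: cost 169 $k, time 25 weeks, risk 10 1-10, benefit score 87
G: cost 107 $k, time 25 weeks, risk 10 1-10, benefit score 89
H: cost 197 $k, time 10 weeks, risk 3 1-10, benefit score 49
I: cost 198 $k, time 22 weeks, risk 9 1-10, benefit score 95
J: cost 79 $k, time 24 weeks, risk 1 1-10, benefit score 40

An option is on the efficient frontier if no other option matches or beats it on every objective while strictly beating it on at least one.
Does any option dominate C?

A: worse on risk (8 vs 7).
B: worse on benefit score (58 vs 70).
D: worse on time (13 vs 11).
E: worse on time (13 vs 11).
F: worse on time (25 vs 11).
G: worse on time (25 vs 11).
H: worse on benefit score (49 vs 70).
I: worse on time (22 vs 11).
J: worse on time (24 vs 11).
No option is at least as good as C on every objective and strictly better on one.

No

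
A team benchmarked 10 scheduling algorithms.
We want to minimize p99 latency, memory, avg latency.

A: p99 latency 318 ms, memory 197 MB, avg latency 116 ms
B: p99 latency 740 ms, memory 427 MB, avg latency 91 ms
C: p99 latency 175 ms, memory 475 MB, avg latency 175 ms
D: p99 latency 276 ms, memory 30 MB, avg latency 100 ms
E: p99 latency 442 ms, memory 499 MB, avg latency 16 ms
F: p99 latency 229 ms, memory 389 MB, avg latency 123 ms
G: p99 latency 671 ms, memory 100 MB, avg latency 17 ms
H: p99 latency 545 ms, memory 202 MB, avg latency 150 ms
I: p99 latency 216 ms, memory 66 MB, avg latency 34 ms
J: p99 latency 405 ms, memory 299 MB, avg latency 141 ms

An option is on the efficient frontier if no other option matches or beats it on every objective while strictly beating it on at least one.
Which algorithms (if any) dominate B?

G, I

G: p99 latency 671≤740, memory 100≤427, avg latency 17≤91 — dominates B.
I: p99 latency 216≤740, memory 66≤427, avg latency 34≤91 — dominates B.
Others (A, C, D, E, F, H, J) are each worse than B on at least one objective.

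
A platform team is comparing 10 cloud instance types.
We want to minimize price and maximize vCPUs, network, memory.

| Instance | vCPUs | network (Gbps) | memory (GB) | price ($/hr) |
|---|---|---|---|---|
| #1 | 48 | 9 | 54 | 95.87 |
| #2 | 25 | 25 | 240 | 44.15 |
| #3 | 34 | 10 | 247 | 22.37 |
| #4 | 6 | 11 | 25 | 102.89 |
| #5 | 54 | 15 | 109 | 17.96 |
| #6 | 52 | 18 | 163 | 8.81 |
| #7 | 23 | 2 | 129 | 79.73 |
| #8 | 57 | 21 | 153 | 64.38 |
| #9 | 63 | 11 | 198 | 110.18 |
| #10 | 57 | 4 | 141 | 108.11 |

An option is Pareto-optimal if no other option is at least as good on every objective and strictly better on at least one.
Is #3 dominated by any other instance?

#1: worse on network (9 vs 10).
#2: worse on vCPUs (25 vs 34).
#4: worse on vCPUs (6 vs 34).
#5: worse on memory (109 vs 247).
#6: worse on memory (163 vs 247).
#7: worse on vCPUs (23 vs 34).
#8: worse on memory (153 vs 247).
#9: worse on memory (198 vs 247).
#10: worse on network (4 vs 10).
No option is at least as good as #3 on every objective and strictly better on one.

No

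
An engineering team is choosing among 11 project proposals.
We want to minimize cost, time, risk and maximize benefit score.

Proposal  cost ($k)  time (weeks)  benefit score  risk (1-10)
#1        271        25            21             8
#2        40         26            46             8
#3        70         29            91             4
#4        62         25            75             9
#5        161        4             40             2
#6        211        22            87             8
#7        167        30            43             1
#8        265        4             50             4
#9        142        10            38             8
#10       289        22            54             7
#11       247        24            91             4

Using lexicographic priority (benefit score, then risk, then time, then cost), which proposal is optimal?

First maximize benefit score: best is 91, kept {#3, #11}.
Then minimize risk: best is 4, kept {#3, #11}.
Then minimize time: best is 24, kept {#11}.

#11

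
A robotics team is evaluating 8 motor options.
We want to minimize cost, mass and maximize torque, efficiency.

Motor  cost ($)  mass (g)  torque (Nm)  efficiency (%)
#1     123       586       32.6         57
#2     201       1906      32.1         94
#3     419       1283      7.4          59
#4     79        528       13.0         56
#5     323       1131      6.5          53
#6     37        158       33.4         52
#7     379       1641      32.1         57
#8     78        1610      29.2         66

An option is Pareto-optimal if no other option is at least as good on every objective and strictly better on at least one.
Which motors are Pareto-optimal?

#1: not dominated.
#2: not dominated (best efficiency).
#3: not dominated.
#4: not dominated.
#5: dominated by #1 (cost 123≤323, mass 586≤1131, torque 32.6≥6.5, efficiency 57≥53).
#6: not dominated (best cost).
#7: dominated by #1 (cost 123≤379, mass 586≤1641, torque 32.6≥32.1, efficiency 57≥57).
#8: not dominated.

#1, #2, #3, #4, #6, #8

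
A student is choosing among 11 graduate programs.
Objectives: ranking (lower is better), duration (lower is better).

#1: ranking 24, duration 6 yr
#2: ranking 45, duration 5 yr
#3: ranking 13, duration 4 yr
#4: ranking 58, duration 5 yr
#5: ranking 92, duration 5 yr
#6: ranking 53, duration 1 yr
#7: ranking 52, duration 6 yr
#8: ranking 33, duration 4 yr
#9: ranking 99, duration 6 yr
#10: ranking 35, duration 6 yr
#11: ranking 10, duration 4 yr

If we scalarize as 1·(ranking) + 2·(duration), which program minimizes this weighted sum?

#11

#1: 1·24 + 2·6 = 36
#2: 1·45 + 2·5 = 55
#3: 1·13 + 2·4 = 21
#4: 1·58 + 2·5 = 68
#5: 1·92 + 2·5 = 102
#6: 1·53 + 2·1 = 55
#7: 1·52 + 2·6 = 64
#8: 1·33 + 2·4 = 41
#9: 1·99 + 2·6 = 111
#10: 1·35 + 2·6 = 47
#11: 1·10 + 2·4 = 18
Lowest: #11 at 18.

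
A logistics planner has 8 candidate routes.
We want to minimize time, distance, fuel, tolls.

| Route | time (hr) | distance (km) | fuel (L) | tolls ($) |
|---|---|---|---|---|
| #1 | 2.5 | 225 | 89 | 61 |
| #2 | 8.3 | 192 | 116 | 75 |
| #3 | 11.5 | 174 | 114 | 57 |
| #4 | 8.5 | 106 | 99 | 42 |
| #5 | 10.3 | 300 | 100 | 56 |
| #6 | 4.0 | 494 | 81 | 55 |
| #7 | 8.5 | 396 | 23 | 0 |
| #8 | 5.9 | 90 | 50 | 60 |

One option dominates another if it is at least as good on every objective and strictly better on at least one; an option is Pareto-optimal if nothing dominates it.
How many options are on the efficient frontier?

5

#1: not dominated (best time).
#2: dominated by #8 (time 5.9≤8.3, distance 90≤192, fuel 50≤116, tolls 60≤75).
#3: dominated by #4 (time 8.5≤11.5, distance 106≤174, fuel 99≤114, tolls 42≤57).
#4: not dominated.
#5: dominated by #4 (time 8.5≤10.3, distance 106≤300, fuel 99≤100, tolls 42≤56).
#6: not dominated.
#7: not dominated (best fuel).
#8: not dominated (best distance).
Pareto-optimal: #1, #4, #6, #7, #8 → 5.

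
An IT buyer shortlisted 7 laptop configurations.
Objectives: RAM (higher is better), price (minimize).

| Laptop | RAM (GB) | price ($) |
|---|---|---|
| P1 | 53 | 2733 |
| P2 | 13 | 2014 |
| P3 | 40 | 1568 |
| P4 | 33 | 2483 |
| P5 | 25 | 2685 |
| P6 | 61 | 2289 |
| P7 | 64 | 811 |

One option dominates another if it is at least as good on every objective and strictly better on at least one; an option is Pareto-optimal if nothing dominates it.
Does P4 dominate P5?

Yes

P4 vs P5: RAM 33≥25, price 2483≤2685 — P4 is at least as good on every objective with at least one strict improvement.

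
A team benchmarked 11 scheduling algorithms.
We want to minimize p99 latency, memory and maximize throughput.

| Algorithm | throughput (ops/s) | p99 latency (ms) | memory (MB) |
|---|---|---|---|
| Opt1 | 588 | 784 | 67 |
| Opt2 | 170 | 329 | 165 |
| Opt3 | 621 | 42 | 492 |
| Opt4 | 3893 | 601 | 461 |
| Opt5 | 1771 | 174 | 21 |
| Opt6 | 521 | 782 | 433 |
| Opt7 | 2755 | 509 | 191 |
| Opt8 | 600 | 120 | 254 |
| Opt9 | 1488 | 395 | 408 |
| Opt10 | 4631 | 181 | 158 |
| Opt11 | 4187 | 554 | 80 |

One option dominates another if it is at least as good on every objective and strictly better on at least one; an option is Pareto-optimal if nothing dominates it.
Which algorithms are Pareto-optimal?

Opt3, Opt5, Opt8, Opt10, Opt11

Opt1: dominated by Opt5 (throughput 1771≥588, p99 latency 174≤784, memory 21≤67).
Opt2: dominated by Opt5 (throughput 1771≥170, p99 latency 174≤329, memory 21≤165).
Opt3: not dominated (best p99 latency).
Opt4: dominated by Opt10 (throughput 4631≥3893, p99 latency 181≤601, memory 158≤461).
Opt5: not dominated (best memory).
Opt6: dominated by Opt5 (throughput 1771≥521, p99 latency 174≤782, memory 21≤433).
Opt7: dominated by Opt10 (throughput 4631≥2755, p99 latency 181≤509, memory 158≤191).
Opt8: not dominated.
Opt9: dominated by Opt5 (throughput 1771≥1488, p99 latency 174≤395, memory 21≤408).
Opt10: not dominated (best throughput).
Opt11: not dominated.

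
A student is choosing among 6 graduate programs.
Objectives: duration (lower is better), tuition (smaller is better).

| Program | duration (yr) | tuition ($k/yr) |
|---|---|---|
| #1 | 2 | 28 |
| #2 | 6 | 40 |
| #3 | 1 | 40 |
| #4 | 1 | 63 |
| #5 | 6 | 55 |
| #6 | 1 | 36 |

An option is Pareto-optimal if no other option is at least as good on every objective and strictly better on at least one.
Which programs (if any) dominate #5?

#1, #2, #3, #6

#1: duration 2≤6, tuition 28≤55 — dominates #5.
#2: duration 6≤6, tuition 40≤55 — dominates #5.
#3: duration 1≤6, tuition 40≤55 — dominates #5.
#6: duration 1≤6, tuition 36≤55 — dominates #5.
Others (#4) are each worse than #5 on at least one objective.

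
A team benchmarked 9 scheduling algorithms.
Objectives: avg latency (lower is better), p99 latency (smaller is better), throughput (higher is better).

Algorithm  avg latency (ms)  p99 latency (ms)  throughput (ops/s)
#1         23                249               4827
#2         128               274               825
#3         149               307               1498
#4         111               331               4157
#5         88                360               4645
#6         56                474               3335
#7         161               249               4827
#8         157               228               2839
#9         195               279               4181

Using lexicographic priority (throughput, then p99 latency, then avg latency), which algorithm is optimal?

First maximize throughput: best is 4827, kept {#1, #7}.
Then minimize p99 latency: best is 249, kept {#1, #7}.
Then minimize avg latency: best is 23, kept {#1}.

#1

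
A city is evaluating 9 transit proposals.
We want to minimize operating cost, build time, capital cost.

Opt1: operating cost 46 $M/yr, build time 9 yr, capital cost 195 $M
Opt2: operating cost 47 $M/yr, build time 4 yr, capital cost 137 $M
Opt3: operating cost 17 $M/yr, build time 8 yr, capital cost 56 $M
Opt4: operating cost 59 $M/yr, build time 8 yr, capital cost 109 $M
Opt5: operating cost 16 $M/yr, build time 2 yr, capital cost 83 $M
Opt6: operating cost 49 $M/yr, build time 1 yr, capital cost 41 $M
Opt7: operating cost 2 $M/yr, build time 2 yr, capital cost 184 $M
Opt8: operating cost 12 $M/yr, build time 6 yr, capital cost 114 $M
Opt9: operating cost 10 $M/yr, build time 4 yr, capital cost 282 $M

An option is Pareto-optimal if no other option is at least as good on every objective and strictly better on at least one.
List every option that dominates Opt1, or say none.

Opt3: operating cost 17≤46, build time 8≤9, capital cost 56≤195 — dominates Opt1.
Opt5: operating cost 16≤46, build time 2≤9, capital cost 83≤195 — dominates Opt1.
Opt7: operating cost 2≤46, build time 2≤9, capital cost 184≤195 — dominates Opt1.
Opt8: operating cost 12≤46, build time 6≤9, capital cost 114≤195 — dominates Opt1.
Others (Opt2, Opt4, Opt6, Opt9) are each worse than Opt1 on at least one objective.

Opt3, Opt5, Opt7, Opt8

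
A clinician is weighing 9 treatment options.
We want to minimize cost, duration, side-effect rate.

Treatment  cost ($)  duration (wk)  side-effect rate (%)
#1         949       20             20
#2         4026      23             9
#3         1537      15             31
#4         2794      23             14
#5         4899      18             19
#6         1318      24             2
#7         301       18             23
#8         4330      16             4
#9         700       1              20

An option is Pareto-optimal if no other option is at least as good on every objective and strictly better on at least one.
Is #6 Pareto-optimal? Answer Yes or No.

#1: worse on side-effect rate (20 vs 2).
#2: worse on cost (4026 vs 1318).
#3: worse on cost (1537 vs 1318).
#4: worse on cost (2794 vs 1318).
#5: worse on cost (4899 vs 1318).
#7: worse on side-effect rate (23 vs 2).
#8: worse on cost (4330 vs 1318).
#9: worse on side-effect rate (20 vs 2).
No option is at least as good as #6 on every objective and strictly better on one.

Yes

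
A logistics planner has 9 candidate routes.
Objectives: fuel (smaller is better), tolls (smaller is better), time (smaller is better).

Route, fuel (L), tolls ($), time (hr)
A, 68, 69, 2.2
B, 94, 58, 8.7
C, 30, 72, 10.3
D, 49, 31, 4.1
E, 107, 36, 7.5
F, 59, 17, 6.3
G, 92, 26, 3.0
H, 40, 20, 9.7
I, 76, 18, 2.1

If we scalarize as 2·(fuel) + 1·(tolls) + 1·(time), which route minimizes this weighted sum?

A: 2·68 + 1·69 + 1·2.2 = 207.2
B: 2·94 + 1·58 + 1·8.7 = 254.7
C: 2·30 + 1·72 + 1·10.3 = 142.3
D: 2·49 + 1·31 + 1·4.1 = 133.1
E: 2·107 + 1·36 + 1·7.5 = 257.5
F: 2·59 + 1·17 + 1·6.3 = 141.3
G: 2·92 + 1·26 + 1·3.0 = 213.0
H: 2·40 + 1·20 + 1·9.7 = 109.7
I: 2·76 + 1·18 + 1·2.1 = 172.1
Lowest: H at 109.7.

H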